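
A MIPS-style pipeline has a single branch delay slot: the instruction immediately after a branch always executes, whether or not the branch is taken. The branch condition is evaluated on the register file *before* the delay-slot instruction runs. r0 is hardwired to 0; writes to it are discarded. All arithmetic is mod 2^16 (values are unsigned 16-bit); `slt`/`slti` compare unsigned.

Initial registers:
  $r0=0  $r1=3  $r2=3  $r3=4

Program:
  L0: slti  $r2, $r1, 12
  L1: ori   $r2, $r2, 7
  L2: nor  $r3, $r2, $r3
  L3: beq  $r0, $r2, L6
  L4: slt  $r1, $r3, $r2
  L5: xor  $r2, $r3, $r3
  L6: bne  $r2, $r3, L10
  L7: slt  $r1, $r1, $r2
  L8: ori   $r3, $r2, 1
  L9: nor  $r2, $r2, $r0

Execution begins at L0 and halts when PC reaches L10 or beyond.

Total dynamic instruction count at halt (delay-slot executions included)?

  step pc=0: slti  $r2, $r1, 12  regs=(0,3,1,4)
  step pc=1: ori   $r2, $r2, 7  regs=(0,3,7,4)
  step pc=2: nor  $r3, $r2, $r3  regs=(0,3,7,65528)
  step pc=3: beq  $r0, $r2, L6  cond=F  regs=(0,3,7,65528)
  step pc=4: slt  $r1, $r3, $r2  regs=(0,0,7,65528)
  step pc=5: xor  $r2, $r3, $r3  regs=(0,0,0,65528)
  step pc=6: bne  $r2, $r3, L10  cond=T  regs=(0,0,0,65528)
  step pc=7: slt  $r1, $r1, $r2  regs=(0,0,0,65528)

8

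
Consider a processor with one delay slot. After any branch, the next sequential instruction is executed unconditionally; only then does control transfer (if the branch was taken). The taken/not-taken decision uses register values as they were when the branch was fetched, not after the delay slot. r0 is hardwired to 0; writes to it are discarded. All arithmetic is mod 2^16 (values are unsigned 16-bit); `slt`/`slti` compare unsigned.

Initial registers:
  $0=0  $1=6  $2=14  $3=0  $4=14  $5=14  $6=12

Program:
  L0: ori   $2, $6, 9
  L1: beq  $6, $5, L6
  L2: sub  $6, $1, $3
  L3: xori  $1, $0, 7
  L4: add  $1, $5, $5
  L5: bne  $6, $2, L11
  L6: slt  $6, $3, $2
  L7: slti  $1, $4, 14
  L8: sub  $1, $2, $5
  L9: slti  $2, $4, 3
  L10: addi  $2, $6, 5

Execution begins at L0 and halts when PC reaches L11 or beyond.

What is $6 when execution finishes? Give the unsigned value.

1

  step pc=0: ori   $2, $6, 9  regs=(0,6,13,0,14,14,12)
  step pc=1: beq  $6, $5, L6  cond=F  regs=(0,6,13,0,14,14,12)
  step pc=2: sub  $6, $1, $3  regs=(0,6,13,0,14,14,6)
  step pc=3: xori  $1, $0, 7  regs=(0,7,13,0,14,14,6)
  step pc=4: add  $1, $5, $5  regs=(0,28,13,0,14,14,6)
  step pc=5: bne  $6, $2, L11  cond=T  regs=(0,28,13,0,14,14,6)
  step pc=6: slt  $6, $3, $2  regs=(0,28,13,0,14,14,1)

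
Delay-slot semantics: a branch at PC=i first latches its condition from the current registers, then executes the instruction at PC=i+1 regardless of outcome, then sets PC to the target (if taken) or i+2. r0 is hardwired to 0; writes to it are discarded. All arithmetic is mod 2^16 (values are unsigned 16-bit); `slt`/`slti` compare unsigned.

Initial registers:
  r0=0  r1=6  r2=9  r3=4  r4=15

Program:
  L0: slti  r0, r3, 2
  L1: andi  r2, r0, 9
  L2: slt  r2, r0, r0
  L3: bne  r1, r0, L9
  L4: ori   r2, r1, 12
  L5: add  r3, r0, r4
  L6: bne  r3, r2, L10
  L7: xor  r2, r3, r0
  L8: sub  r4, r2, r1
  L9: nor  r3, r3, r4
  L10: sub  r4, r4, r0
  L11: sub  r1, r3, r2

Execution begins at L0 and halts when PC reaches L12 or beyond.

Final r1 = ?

65506

[0] slti  r0, r3, 2  →  {r0:0, r1:6, r2:9, r3:4, r4:15}
[1] andi  r2, r0, 9  →  {r0:0, r1:6, r2:0, r3:4, r4:15}
[2] slt  r2, r0, r0  →  {r0:0, r1:6, r2:0, r3:4, r4:15}
[3] bne  r1, r0, L9  →  {r0:0, r1:6, r2:0, r3:4, r4:15}  ⟨branch taken⟩
[4] ori   r2, r1, 12  →  {r0:0, r1:6, r2:14, r3:4, r4:15}
[9] nor  r3, r3, r4  →  {r0:0, r1:6, r2:14, r3:65520, r4:15}
[10] sub  r4, r4, r0  →  {r0:0, r1:6, r2:14, r3:65520, r4:15}
[11] sub  r1, r3, r2  →  {r0:0, r1:65506, r2:14, r3:65520, r4:15}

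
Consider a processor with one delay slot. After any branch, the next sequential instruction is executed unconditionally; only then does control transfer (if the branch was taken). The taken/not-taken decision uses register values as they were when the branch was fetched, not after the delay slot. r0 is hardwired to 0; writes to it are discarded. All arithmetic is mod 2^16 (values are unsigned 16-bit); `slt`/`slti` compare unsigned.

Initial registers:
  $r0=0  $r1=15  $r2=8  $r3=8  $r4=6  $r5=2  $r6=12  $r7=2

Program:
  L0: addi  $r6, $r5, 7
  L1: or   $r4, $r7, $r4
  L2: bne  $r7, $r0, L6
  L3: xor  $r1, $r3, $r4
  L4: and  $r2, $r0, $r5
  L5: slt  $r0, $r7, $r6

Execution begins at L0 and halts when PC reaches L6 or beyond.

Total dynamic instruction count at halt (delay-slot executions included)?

[0] addi  $r6, $r5, 7  →  {$r0:0, $r1:15, $r2:8, $r3:8, $r4:6, $r5:2, $r6:9, $r7:2}
[1] or   $r4, $r7, $r4  →  {$r0:0, $r1:15, $r2:8, $r3:8, $r4:6, $r5:2, $r6:9, $r7:2}
[2] bne  $r7, $r0, L6  →  {$r0:0, $r1:15, $r2:8, $r3:8, $r4:6, $r5:2, $r6:9, $r7:2}  ⟨branch taken⟩
[3] xor  $r1, $r3, $r4  →  {$r0:0, $r1:14, $r2:8, $r3:8, $r4:6, $r5:2, $r6:9, $r7:2}

4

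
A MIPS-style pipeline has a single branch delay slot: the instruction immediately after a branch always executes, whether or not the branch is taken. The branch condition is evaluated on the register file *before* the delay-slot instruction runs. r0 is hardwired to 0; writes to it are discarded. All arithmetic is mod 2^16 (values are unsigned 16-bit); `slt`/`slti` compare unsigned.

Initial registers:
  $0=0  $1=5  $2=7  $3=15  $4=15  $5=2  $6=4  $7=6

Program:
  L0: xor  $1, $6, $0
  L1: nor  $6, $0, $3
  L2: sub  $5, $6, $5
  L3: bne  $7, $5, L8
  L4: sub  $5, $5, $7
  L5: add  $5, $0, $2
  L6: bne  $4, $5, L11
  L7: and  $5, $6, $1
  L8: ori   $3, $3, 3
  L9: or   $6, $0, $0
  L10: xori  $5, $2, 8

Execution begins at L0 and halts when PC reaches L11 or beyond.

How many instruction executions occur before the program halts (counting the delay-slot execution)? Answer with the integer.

8

PC=0  xor  $1, $6, $0        | $0=0 $1=4 $2=7 $3=15 $4=15 $5=2 $6=4 $7=6
PC=1  nor  $6, $0, $3        | $0=0 $1=4 $2=7 $3=15 $4=15 $5=2 $6=65520 $7=6
PC=2  sub  $5, $6, $5        | $0=0 $1=4 $2=7 $3=15 $4=15 $5=65518 $6=65520 $7=6
PC=3  bne  $7, $5, L8        | $0=0 $1=4 $2=7 $3=15 $4=15 $5=65518 $6=65520 $7=6  [TAKEN]
PC=4  sub  $5, $5, $7        | $0=0 $1=4 $2=7 $3=15 $4=15 $5=65512 $6=65520 $7=6
PC=8  ori   $3, $3, 3        | $0=0 $1=4 $2=7 $3=15 $4=15 $5=65512 $6=65520 $7=6
PC=9  or   $6, $0, $0        | $0=0 $1=4 $2=7 $3=15 $4=15 $5=65512 $6=0 $7=6
PC=10 xori  $5, $2, 8        | $0=0 $1=4 $2=7 $3=15 $4=15 $5=15 $6=0 $7=6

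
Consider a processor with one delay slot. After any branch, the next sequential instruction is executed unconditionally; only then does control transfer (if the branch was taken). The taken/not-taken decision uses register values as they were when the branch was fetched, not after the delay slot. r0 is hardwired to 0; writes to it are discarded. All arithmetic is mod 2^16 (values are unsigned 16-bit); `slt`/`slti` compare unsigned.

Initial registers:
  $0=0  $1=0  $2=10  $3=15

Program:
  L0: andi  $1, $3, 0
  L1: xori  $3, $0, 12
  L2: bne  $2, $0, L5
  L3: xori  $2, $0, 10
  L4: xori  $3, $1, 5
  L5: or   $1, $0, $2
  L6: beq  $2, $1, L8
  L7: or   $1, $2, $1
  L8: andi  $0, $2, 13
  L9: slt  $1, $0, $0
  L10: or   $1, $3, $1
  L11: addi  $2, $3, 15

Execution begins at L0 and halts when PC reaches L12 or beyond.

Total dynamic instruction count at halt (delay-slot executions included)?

  step pc=0: andi  $1, $3, 0  regs=(0,0,10,15)
  step pc=1: xori  $3, $0, 12  regs=(0,0,10,12)
  step pc=2: bne  $2, $0, L5  cond=T  regs=(0,0,10,12)
  step pc=3: xori  $2, $0, 10  regs=(0,0,10,12)
  step pc=5: or   $1, $0, $2  regs=(0,10,10,12)
  step pc=6: beq  $2, $1, L8  cond=T  regs=(0,10,10,12)
  step pc=7: or   $1, $2, $1  regs=(0,10,10,12)
  step pc=8: andi  $0, $2, 13  regs=(0,10,10,12)
  step pc=9: slt  $1, $0, $0  regs=(0,0,10,12)
  step pc=10: or   $1, $3, $1  regs=(0,12,10,12)
  step pc=11: addi  $2, $3, 15  regs=(0,12,27,12)

11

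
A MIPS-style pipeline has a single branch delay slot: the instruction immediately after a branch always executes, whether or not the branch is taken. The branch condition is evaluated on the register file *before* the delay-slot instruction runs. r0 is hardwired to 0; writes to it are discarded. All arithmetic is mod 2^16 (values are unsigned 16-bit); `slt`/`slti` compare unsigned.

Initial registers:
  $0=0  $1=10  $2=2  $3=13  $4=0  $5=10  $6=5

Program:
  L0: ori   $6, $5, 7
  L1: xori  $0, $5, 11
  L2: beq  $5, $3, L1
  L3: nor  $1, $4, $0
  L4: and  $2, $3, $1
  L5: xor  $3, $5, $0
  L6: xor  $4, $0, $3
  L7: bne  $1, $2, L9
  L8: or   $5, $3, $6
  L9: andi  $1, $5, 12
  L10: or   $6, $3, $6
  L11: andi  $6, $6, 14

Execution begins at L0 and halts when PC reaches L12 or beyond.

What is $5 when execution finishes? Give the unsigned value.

  step pc=0: ori   $6, $5, 7  regs=(0,10,2,13,0,10,15)
  step pc=1: xori  $0, $5, 11  regs=(0,10,2,13,0,10,15)
  step pc=2: beq  $5, $3, L1  cond=F  regs=(0,10,2,13,0,10,15)
  step pc=3: nor  $1, $4, $0  regs=(0,65535,2,13,0,10,15)
  step pc=4: and  $2, $3, $1  regs=(0,65535,13,13,0,10,15)
  step pc=5: xor  $3, $5, $0  regs=(0,65535,13,10,0,10,15)
  step pc=6: xor  $4, $0, $3  regs=(0,65535,13,10,10,10,15)
  step pc=7: bne  $1, $2, L9  cond=T  regs=(0,65535,13,10,10,10,15)
  step pc=8: or   $5, $3, $6  regs=(0,65535,13,10,10,15,15)
  step pc=9: andi  $1, $5, 12  regs=(0,12,13,10,10,15,15)
  step pc=10: or   $6, $3, $6  regs=(0,12,13,10,10,15,15)
  step pc=11: andi  $6, $6, 14  regs=(0,12,13,10,10,15,14)

15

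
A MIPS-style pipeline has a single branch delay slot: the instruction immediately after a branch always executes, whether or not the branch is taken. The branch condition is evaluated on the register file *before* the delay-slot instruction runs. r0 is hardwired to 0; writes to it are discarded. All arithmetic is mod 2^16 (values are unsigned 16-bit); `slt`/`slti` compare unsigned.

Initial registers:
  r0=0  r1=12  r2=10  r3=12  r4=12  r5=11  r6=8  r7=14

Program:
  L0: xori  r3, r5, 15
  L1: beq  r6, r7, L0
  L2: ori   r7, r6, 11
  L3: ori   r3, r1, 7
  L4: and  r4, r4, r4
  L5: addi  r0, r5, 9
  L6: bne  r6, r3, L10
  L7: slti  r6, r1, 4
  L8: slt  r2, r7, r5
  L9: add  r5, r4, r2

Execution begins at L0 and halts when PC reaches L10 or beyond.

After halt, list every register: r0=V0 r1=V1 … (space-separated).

r0=0 r1=12 r2=10 r3=15 r4=12 r5=11 r6=0 r7=11

  step pc=0: xori  r3, r5, 15  regs=(0,12,10,4,12,11,8,14)
  step pc=1: beq  r6, r7, L0  cond=F  regs=(0,12,10,4,12,11,8,14)
  step pc=2: ori   r7, r6, 11  regs=(0,12,10,4,12,11,8,11)
  step pc=3: ori   r3, r1, 7  regs=(0,12,10,15,12,11,8,11)
  step pc=4: and  r4, r4, r4  regs=(0,12,10,15,12,11,8,11)
  step pc=5: addi  r0, r5, 9  regs=(0,12,10,15,12,11,8,11)
  step pc=6: bne  r6, r3, L10  cond=T  regs=(0,12,10,15,12,11,8,11)
  step pc=7: slti  r6, r1, 4  regs=(0,12,10,15,12,11,0,11)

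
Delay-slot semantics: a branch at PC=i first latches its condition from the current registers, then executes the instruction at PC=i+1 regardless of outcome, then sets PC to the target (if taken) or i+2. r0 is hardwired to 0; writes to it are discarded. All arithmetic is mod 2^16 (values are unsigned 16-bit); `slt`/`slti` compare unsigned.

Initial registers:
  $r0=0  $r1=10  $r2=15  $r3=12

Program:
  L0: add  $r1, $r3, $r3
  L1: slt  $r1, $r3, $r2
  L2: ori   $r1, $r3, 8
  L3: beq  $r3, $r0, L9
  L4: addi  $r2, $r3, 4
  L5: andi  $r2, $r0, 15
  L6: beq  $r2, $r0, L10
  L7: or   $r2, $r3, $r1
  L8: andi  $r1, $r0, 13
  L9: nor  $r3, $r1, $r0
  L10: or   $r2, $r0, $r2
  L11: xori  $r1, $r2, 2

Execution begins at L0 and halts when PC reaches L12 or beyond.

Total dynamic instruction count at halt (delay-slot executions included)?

#0 add  $r1, $r3, $r3 ; 0/24/15/12
#1 slt  $r1, $r3, $r2 ; 0/1/15/12
#2 ori   $r1, $r3, 8 ; 0/12/15/12
#3 beq  $r3, $r0, L9 ; 0/12/15/12 ; →fallthru
#4 addi  $r2, $r3, 4 ; 0/12/16/12
#5 andi  $r2, $r0, 15 ; 0/12/0/12
#6 beq  $r2, $r0, L10 ; 0/12/0/12 ; →target
#7 or   $r2, $r3, $r1 ; 0/12/12/12
#10 or   $r2, $r0, $r2 ; 0/12/12/12
#11 xori  $r1, $r2, 2 ; 0/14/12/12

10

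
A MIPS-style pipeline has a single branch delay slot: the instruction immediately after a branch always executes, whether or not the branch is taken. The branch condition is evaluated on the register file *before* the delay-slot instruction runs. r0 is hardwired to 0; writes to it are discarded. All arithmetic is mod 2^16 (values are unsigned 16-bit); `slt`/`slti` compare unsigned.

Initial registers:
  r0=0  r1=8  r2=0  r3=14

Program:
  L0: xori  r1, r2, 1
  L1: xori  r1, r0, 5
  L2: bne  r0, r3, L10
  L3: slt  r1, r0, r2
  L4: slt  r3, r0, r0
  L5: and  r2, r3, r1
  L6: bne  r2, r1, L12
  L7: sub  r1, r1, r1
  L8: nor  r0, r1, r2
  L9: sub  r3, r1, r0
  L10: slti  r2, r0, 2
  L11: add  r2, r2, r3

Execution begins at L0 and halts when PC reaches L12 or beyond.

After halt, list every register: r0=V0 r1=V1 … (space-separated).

[0] xori  r1, r2, 1  →  {r0:0, r1:1, r2:0, r3:14}
[1] xori  r1, r0, 5  →  {r0:0, r1:5, r2:0, r3:14}
[2] bne  r0, r3, L10  →  {r0:0, r1:5, r2:0, r3:14}  ⟨branch taken⟩
[3] slt  r1, r0, r2  →  {r0:0, r1:0, r2:0, r3:14}
[10] slti  r2, r0, 2  →  {r0:0, r1:0, r2:1, r3:14}
[11] add  r2, r2, r3  →  {r0:0, r1:0, r2:15, r3:14}

r0=0 r1=0 r2=15 r3=14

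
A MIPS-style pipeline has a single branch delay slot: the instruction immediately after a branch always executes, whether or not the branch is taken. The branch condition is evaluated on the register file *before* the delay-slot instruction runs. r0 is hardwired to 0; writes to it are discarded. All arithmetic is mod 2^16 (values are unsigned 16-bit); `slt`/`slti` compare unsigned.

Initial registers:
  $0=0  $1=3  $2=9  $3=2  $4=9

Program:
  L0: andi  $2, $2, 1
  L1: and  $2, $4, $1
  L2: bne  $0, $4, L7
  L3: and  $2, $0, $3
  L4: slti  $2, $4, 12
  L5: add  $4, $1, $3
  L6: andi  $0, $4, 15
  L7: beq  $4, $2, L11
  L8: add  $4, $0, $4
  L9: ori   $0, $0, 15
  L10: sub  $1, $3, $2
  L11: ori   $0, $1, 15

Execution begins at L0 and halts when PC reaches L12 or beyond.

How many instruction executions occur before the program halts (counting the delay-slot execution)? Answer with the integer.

9

PC=0  andi  $2, $2, 1        | $0=0 $1=3 $2=1 $3=2 $4=9
PC=1  and  $2, $4, $1        | $0=0 $1=3 $2=1 $3=2 $4=9
PC=2  bne  $0, $4, L7        | $0=0 $1=3 $2=1 $3=2 $4=9  [TAKEN]
PC=3  and  $2, $0, $3        | $0=0 $1=3 $2=0 $3=2 $4=9
PC=7  beq  $4, $2, L11       | $0=0 $1=3 $2=0 $3=2 $4=9  [not taken]
PC=8  add  $4, $0, $4        | $0=0 $1=3 $2=0 $3=2 $4=9
PC=9  ori   $0, $0, 15       | $0=0 $1=3 $2=0 $3=2 $4=9
PC=10 sub  $1, $3, $2        | $0=0 $1=2 $2=0 $3=2 $4=9
PC=11 ori   $0, $1, 15       | $0=0 $1=2 $2=0 $3=2 $4=9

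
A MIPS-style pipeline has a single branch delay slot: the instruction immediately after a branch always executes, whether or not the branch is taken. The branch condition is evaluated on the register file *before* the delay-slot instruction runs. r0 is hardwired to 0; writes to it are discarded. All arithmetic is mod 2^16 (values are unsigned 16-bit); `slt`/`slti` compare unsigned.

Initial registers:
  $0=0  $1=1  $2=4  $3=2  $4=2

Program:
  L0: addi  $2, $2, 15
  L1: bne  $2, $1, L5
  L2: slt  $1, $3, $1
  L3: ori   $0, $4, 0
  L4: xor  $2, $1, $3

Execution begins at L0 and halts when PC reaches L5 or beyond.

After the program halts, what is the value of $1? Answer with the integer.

[0] addi  $2, $2, 15  →  {$0:0, $1:1, $2:19, $3:2, $4:2}
[1] bne  $2, $1, L5  →  {$0:0, $1:1, $2:19, $3:2, $4:2}  ⟨branch taken⟩
[2] slt  $1, $3, $1  →  {$0:0, $1:0, $2:19, $3:2, $4:2}

0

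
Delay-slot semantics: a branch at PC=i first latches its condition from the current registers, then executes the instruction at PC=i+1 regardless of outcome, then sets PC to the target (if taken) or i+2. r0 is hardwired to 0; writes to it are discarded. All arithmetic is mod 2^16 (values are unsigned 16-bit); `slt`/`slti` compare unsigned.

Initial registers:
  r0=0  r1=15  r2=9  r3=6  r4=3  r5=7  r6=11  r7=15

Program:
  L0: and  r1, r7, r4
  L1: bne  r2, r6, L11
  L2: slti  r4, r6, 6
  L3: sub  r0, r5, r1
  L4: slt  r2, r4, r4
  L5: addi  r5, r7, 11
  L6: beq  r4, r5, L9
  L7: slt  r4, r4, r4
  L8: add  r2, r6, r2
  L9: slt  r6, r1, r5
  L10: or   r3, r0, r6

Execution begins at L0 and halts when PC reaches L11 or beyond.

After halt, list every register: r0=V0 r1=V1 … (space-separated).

[0] and  r1, r7, r4  →  {r0:0, r1:3, r2:9, r3:6, r4:3, r5:7, r6:11, r7:15}
[1] bne  r2, r6, L11  →  {r0:0, r1:3, r2:9, r3:6, r4:3, r5:7, r6:11, r7:15}  ⟨branch taken⟩
[2] slti  r4, r6, 6  →  {r0:0, r1:3, r2:9, r3:6, r4:0, r5:7, r6:11, r7:15}

r0=0 r1=3 r2=9 r3=6 r4=0 r5=7 r6=11 r7=15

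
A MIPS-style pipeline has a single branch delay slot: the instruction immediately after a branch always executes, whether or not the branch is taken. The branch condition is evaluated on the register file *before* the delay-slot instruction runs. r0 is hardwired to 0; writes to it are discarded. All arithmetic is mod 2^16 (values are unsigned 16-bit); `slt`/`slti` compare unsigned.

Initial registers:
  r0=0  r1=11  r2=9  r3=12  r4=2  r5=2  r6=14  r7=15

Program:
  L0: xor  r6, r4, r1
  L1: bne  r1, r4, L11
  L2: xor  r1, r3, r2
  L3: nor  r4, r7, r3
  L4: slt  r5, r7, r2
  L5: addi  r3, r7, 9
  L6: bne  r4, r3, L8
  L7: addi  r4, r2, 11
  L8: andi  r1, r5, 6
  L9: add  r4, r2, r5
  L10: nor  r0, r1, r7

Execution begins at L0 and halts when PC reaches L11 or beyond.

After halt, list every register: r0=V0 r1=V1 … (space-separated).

  step pc=0: xor  r6, r4, r1  regs=(0,11,9,12,2,2,9,15)
  step pc=1: bne  r1, r4, L11  cond=T  regs=(0,11,9,12,2,2,9,15)
  step pc=2: xor  r1, r3, r2  regs=(0,5,9,12,2,2,9,15)

r0=0 r1=5 r2=9 r3=12 r4=2 r5=2 r6=9 r7=15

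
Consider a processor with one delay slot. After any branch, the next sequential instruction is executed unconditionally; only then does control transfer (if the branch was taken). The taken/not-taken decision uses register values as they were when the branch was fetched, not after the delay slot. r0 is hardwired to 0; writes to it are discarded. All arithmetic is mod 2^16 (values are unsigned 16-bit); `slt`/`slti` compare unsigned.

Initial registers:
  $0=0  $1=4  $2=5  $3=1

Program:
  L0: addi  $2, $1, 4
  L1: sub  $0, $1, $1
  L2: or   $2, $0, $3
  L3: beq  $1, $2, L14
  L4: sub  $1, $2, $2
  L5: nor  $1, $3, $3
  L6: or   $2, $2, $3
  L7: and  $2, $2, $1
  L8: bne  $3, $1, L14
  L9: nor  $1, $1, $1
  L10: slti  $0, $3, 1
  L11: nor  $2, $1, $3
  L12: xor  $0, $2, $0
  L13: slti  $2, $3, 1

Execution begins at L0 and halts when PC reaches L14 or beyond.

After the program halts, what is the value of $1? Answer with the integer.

1

#0 addi  $2, $1, 4 ; 0/4/8/1
#1 sub  $0, $1, $1 ; 0/4/8/1
#2 or   $2, $0, $3 ; 0/4/1/1
#3 beq  $1, $2, L14 ; 0/4/1/1 ; →fallthru
#4 sub  $1, $2, $2 ; 0/0/1/1
#5 nor  $1, $3, $3 ; 0/65534/1/1
#6 or   $2, $2, $3 ; 0/65534/1/1
#7 and  $2, $2, $1 ; 0/65534/0/1
#8 bne  $3, $1, L14 ; 0/65534/0/1 ; →target
#9 nor  $1, $1, $1 ; 0/1/0/1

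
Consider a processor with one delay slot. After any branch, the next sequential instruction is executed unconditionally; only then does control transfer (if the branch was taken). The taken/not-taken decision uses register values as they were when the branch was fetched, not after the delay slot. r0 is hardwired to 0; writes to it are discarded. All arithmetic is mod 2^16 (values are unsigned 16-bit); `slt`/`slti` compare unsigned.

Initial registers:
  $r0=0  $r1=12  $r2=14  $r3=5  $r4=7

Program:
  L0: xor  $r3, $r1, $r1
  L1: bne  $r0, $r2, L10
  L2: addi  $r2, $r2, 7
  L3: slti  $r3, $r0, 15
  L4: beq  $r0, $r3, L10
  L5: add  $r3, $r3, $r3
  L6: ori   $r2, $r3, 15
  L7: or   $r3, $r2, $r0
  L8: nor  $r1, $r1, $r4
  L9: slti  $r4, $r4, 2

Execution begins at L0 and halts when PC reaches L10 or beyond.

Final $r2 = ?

PC=0  xor  $r3, $r1, $r1     | $r0=0 $r1=12 $r2=14 $r3=0 $r4=7
PC=1  bne  $r0, $r2, L10     | $r0=0 $r1=12 $r2=14 $r3=0 $r4=7  [TAKEN]
PC=2  addi  $r2, $r2, 7      | $r0=0 $r1=12 $r2=21 $r3=0 $r4=7

21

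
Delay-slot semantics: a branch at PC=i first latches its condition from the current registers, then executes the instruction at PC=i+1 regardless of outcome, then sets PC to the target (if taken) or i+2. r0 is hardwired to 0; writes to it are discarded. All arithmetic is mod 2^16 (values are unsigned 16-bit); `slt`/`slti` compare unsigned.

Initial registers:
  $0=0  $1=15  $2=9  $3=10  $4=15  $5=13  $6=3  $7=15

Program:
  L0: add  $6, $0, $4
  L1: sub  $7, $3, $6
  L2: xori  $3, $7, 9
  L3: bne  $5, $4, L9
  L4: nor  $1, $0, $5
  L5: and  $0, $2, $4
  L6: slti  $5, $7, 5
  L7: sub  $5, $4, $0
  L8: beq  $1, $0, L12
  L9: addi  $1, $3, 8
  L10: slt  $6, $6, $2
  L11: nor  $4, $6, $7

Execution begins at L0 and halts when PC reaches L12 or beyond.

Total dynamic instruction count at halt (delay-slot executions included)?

  step pc=0: add  $6, $0, $4  regs=(0,15,9,10,15,13,15,15)
  step pc=1: sub  $7, $3, $6  regs=(0,15,9,10,15,13,15,65531)
  step pc=2: xori  $3, $7, 9  regs=(0,15,9,65522,15,13,15,65531)
  step pc=3: bne  $5, $4, L9  cond=T  regs=(0,15,9,65522,15,13,15,65531)
  step pc=4: nor  $1, $0, $5  regs=(0,65522,9,65522,15,13,15,65531)
  step pc=9: addi  $1, $3, 8  regs=(0,65530,9,65522,15,13,15,65531)
  step pc=10: slt  $6, $6, $2  regs=(0,65530,9,65522,15,13,0,65531)
  step pc=11: nor  $4, $6, $7  regs=(0,65530,9,65522,4,13,0,65531)

8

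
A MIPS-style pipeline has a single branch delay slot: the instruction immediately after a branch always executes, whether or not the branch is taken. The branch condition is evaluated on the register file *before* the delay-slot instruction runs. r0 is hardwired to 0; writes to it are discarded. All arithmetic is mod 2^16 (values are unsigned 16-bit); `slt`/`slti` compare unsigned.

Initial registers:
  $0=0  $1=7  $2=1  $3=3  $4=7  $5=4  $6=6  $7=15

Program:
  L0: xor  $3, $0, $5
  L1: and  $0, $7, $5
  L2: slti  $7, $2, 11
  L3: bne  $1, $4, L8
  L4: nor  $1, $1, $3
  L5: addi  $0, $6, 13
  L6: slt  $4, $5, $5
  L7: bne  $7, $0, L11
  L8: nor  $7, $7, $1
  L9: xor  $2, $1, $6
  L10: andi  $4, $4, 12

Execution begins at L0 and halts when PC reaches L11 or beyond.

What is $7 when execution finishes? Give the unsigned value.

  step pc=0: xor  $3, $0, $5  regs=(0,7,1,4,7,4,6,15)
  step pc=1: and  $0, $7, $5  regs=(0,7,1,4,7,4,6,15)
  step pc=2: slti  $7, $2, 11  regs=(0,7,1,4,7,4,6,1)
  step pc=3: bne  $1, $4, L8  cond=F  regs=(0,7,1,4,7,4,6,1)
  step pc=4: nor  $1, $1, $3  regs=(0,65528,1,4,7,4,6,1)
  step pc=5: addi  $0, $6, 13  regs=(0,65528,1,4,7,4,6,1)
  step pc=6: slt  $4, $5, $5  regs=(0,65528,1,4,0,4,6,1)
  step pc=7: bne  $7, $0, L11  cond=T  regs=(0,65528,1,4,0,4,6,1)
  step pc=8: nor  $7, $7, $1  regs=(0,65528,1,4,0,4,6,6)

6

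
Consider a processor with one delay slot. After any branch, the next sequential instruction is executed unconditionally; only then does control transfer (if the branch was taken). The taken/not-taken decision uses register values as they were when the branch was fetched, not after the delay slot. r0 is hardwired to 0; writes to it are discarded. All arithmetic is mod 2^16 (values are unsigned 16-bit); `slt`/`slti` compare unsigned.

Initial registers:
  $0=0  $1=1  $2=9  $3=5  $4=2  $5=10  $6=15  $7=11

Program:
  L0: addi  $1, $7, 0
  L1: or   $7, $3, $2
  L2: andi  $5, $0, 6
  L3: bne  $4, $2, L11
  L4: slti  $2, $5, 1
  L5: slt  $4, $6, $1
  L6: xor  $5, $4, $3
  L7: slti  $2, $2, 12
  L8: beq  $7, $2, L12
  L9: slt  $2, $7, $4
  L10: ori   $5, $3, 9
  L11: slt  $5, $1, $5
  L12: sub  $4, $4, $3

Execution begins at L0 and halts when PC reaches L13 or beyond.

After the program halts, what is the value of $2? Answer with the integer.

1

  step pc=0: addi  $1, $7, 0  regs=(0,11,9,5,2,10,15,11)
  step pc=1: or   $7, $3, $2  regs=(0,11,9,5,2,10,15,13)
  step pc=2: andi  $5, $0, 6  regs=(0,11,9,5,2,0,15,13)
  step pc=3: bne  $4, $2, L11  cond=T  regs=(0,11,9,5,2,0,15,13)
  step pc=4: slti  $2, $5, 1  regs=(0,11,1,5,2,0,15,13)
  step pc=11: slt  $5, $1, $5  regs=(0,11,1,5,2,0,15,13)
  step pc=12: sub  $4, $4, $3  regs=(0,11,1,5,65533,0,15,13)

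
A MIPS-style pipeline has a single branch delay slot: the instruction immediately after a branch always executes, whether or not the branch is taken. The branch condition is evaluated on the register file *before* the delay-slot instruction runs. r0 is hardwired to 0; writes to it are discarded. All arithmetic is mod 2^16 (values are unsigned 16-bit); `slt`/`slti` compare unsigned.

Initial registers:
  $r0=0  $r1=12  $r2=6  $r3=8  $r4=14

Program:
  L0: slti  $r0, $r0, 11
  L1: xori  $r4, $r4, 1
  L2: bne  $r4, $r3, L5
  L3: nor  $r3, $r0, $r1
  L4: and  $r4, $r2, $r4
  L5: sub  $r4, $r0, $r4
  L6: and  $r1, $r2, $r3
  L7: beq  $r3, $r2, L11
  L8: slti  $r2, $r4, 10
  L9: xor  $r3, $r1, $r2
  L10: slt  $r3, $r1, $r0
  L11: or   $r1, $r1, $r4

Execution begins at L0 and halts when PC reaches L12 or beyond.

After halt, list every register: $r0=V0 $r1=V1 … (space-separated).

$r0=0 $r1=65523 $r2=0 $r3=0 $r4=65521

#0 slti  $r0, $r0, 11 ; 0/12/6/8/14
#1 xori  $r4, $r4, 1 ; 0/12/6/8/15
#2 bne  $r4, $r3, L5 ; 0/12/6/8/15 ; →target
#3 nor  $r3, $r0, $r1 ; 0/12/6/65523/15
#5 sub  $r4, $r0, $r4 ; 0/12/6/65523/65521
#6 and  $r1, $r2, $r3 ; 0/2/6/65523/65521
#7 beq  $r3, $r2, L11 ; 0/2/6/65523/65521 ; →fallthru
#8 slti  $r2, $r4, 10 ; 0/2/0/65523/65521
#9 xor  $r3, $r1, $r2 ; 0/2/0/2/65521
#10 slt  $r3, $r1, $r0 ; 0/2/0/0/65521
#11 or   $r1, $r1, $r4 ; 0/65523/0/0/65521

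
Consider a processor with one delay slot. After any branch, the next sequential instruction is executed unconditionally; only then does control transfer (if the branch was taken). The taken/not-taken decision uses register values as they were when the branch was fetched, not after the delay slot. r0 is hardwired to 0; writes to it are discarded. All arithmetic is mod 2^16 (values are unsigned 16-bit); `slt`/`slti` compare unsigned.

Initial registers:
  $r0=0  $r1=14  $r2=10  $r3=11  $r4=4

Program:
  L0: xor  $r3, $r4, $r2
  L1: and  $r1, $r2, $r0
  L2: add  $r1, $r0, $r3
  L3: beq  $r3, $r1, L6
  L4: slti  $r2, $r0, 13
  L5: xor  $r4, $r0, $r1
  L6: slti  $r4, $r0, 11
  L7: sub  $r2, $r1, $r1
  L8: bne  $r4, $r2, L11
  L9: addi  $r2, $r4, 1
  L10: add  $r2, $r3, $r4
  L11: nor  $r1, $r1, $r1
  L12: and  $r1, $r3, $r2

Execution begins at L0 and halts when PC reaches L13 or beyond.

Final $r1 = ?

#0 xor  $r3, $r4, $r2 ; 0/14/10/14/4
#1 and  $r1, $r2, $r0 ; 0/0/10/14/4
#2 add  $r1, $r0, $r3 ; 0/14/10/14/4
#3 beq  $r3, $r1, L6 ; 0/14/10/14/4 ; →target
#4 slti  $r2, $r0, 13 ; 0/14/1/14/4
#6 slti  $r4, $r0, 11 ; 0/14/1/14/1
#7 sub  $r2, $r1, $r1 ; 0/14/0/14/1
#8 bne  $r4, $r2, L11 ; 0/14/0/14/1 ; →target
#9 addi  $r2, $r4, 1 ; 0/14/2/14/1
#11 nor  $r1, $r1, $r1 ; 0/65521/2/14/1
#12 and  $r1, $r3, $r2 ; 0/2/2/14/1

2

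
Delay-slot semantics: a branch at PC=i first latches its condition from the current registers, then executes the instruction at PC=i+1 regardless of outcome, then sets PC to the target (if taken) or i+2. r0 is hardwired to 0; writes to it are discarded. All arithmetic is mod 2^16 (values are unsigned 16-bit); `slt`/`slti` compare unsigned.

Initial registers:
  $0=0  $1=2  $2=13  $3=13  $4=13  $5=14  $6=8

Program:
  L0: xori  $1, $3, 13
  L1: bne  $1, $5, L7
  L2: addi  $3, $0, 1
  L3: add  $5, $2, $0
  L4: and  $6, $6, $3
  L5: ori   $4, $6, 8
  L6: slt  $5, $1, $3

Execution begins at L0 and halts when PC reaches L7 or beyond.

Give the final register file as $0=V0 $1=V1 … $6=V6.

PC=0  xori  $1, $3, 13       | $0=0 $1=0 $2=13 $3=13 $4=13 $5=14 $6=8
PC=1  bne  $1, $5, L7        | $0=0 $1=0 $2=13 $3=13 $4=13 $5=14 $6=8  [TAKEN]
PC=2  addi  $3, $0, 1        | $0=0 $1=0 $2=13 $3=1 $4=13 $5=14 $6=8

$0=0 $1=0 $2=13 $3=1 $4=13 $5=14 $6=8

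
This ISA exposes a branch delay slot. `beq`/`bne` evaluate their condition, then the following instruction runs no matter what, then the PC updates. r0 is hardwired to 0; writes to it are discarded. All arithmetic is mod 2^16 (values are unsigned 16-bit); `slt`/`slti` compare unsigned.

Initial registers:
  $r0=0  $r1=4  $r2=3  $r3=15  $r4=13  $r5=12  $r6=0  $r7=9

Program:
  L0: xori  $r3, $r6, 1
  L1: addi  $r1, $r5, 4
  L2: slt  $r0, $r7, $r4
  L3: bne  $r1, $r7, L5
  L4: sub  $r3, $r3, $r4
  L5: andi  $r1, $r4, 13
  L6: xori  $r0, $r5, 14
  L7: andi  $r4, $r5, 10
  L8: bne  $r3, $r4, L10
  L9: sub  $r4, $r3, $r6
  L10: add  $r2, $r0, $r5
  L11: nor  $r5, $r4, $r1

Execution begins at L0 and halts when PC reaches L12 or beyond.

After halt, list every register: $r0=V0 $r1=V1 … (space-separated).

$r0=0 $r1=13 $r2=12 $r3=65524 $r4=65524 $r5=2 $r6=0 $r7=9

[0] xori  $r3, $r6, 1  →  {$r0:0, $r1:4, $r2:3, $r3:1, $r4:13, $r5:12, $r6:0, $r7:9}
[1] addi  $r1, $r5, 4  →  {$r0:0, $r1:16, $r2:3, $r3:1, $r4:13, $r5:12, $r6:0, $r7:9}
[2] slt  $r0, $r7, $r4  →  {$r0:0, $r1:16, $r2:3, $r3:1, $r4:13, $r5:12, $r6:0, $r7:9}
[3] bne  $r1, $r7, L5  →  {$r0:0, $r1:16, $r2:3, $r3:1, $r4:13, $r5:12, $r6:0, $r7:9}  ⟨branch taken⟩
[4] sub  $r3, $r3, $r4  →  {$r0:0, $r1:16, $r2:3, $r3:65524, $r4:13, $r5:12, $r6:0, $r7:9}
[5] andi  $r1, $r4, 13  →  {$r0:0, $r1:13, $r2:3, $r3:65524, $r4:13, $r5:12, $r6:0, $r7:9}
[6] xori  $r0, $r5, 14  →  {$r0:0, $r1:13, $r2:3, $r3:65524, $r4:13, $r5:12, $r6:0, $r7:9}
[7] andi  $r4, $r5, 10  →  {$r0:0, $r1:13, $r2:3, $r3:65524, $r4:8, $r5:12, $r6:0, $r7:9}
[8] bne  $r3, $r4, L10  →  {$r0:0, $r1:13, $r2:3, $r3:65524, $r4:8, $r5:12, $r6:0, $r7:9}  ⟨branch taken⟩
[9] sub  $r4, $r3, $r6  →  {$r0:0, $r1:13, $r2:3, $r3:65524, $r4:65524, $r5:12, $r6:0, $r7:9}
[10] add  $r2, $r0, $r5  →  {$r0:0, $r1:13, $r2:12, $r3:65524, $r4:65524, $r5:12, $r6:0, $r7:9}
[11] nor  $r5, $r4, $r1  →  {$r0:0, $r1:13, $r2:12, $r3:65524, $r4:65524, $r5:2, $r6:0, $r7:9}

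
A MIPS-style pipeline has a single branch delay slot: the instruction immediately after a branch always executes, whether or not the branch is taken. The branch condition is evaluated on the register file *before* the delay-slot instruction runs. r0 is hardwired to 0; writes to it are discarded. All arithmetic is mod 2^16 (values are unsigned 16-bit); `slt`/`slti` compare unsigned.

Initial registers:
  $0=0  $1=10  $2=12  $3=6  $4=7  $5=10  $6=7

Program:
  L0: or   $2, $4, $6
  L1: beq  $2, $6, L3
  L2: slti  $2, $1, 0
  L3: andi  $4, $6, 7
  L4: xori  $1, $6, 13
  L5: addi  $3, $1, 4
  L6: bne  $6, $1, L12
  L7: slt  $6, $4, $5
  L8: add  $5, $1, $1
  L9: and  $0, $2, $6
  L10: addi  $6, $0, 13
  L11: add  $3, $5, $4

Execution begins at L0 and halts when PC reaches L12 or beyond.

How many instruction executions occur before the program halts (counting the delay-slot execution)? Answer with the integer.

PC=0  or   $2, $4, $6        | $0=0 $1=10 $2=7 $3=6 $4=7 $5=10 $6=7
PC=1  beq  $2, $6, L3        | $0=0 $1=10 $2=7 $3=6 $4=7 $5=10 $6=7  [TAKEN]
PC=2  slti  $2, $1, 0        | $0=0 $1=10 $2=0 $3=6 $4=7 $5=10 $6=7
PC=3  andi  $4, $6, 7        | $0=0 $1=10 $2=0 $3=6 $4=7 $5=10 $6=7
PC=4  xori  $1, $6, 13       | $0=0 $1=10 $2=0 $3=6 $4=7 $5=10 $6=7
PC=5  addi  $3, $1, 4        | $0=0 $1=10 $2=0 $3=14 $4=7 $5=10 $6=7
PC=6  bne  $6, $1, L12       | $0=0 $1=10 $2=0 $3=14 $4=7 $5=10 $6=7  [TAKEN]
PC=7  slt  $6, $4, $5        | $0=0 $1=10 $2=0 $3=14 $4=7 $5=10 $6=1

8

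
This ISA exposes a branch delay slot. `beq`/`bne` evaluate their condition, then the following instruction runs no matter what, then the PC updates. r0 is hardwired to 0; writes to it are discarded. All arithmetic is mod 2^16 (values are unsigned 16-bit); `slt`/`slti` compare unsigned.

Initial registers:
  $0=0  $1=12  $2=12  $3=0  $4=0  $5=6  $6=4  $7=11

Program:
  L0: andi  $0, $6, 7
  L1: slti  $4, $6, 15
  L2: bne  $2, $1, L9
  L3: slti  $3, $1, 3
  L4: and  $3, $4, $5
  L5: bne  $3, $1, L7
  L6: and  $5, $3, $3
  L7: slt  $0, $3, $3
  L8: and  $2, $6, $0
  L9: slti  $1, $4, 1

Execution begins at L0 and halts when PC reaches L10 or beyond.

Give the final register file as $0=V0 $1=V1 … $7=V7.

$0=0 $1=0 $2=0 $3=0 $4=1 $5=0 $6=4 $7=11

[0] andi  $0, $6, 7  →  {$0:0, $1:12, $2:12, $3:0, $4:0, $5:6, $6:4, $7:11}
[1] slti  $4, $6, 15  →  {$0:0, $1:12, $2:12, $3:0, $4:1, $5:6, $6:4, $7:11}
[2] bne  $2, $1, L9  →  {$0:0, $1:12, $2:12, $3:0, $4:1, $5:6, $6:4, $7:11}  ⟨branch fallthrough⟩
[3] slti  $3, $1, 3  →  {$0:0, $1:12, $2:12, $3:0, $4:1, $5:6, $6:4, $7:11}
[4] and  $3, $4, $5  →  {$0:0, $1:12, $2:12, $3:0, $4:1, $5:6, $6:4, $7:11}
[5] bne  $3, $1, L7  →  {$0:0, $1:12, $2:12, $3:0, $4:1, $5:6, $6:4, $7:11}  ⟨branch taken⟩
[6] and  $5, $3, $3  →  {$0:0, $1:12, $2:12, $3:0, $4:1, $5:0, $6:4, $7:11}
[7] slt  $0, $3, $3  →  {$0:0, $1:12, $2:12, $3:0, $4:1, $5:0, $6:4, $7:11}
[8] and  $2, $6, $0  →  {$0:0, $1:12, $2:0, $3:0, $4:1, $5:0, $6:4, $7:11}
[9] slti  $1, $4, 1  →  {$0:0, $1:0, $2:0, $3:0, $4:1, $5:0, $6:4, $7:11}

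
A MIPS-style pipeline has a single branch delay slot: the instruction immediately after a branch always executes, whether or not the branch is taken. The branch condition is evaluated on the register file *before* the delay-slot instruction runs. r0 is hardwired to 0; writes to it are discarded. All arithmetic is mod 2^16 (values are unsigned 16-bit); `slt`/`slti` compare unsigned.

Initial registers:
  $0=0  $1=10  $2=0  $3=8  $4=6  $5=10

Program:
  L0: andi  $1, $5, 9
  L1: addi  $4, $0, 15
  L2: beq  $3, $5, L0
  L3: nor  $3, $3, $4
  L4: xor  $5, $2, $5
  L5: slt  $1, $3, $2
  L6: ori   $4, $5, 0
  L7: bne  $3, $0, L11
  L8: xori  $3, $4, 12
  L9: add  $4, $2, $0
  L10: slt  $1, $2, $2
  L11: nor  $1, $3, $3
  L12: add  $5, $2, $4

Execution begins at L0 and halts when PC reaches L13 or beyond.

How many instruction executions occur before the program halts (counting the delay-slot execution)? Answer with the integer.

11

  step pc=0: andi  $1, $5, 9  regs=(0,8,0,8,6,10)
  step pc=1: addi  $4, $0, 15  regs=(0,8,0,8,15,10)
  step pc=2: beq  $3, $5, L0  cond=F  regs=(0,8,0,8,15,10)
  step pc=3: nor  $3, $3, $4  regs=(0,8,0,65520,15,10)
  step pc=4: xor  $5, $2, $5  regs=(0,8,0,65520,15,10)
  step pc=5: slt  $1, $3, $2  regs=(0,0,0,65520,15,10)
  step pc=6: ori   $4, $5, 0  regs=(0,0,0,65520,10,10)
  step pc=7: bne  $3, $0, L11  cond=T  regs=(0,0,0,65520,10,10)
  step pc=8: xori  $3, $4, 12  regs=(0,0,0,6,10,10)
  step pc=11: nor  $1, $3, $3  regs=(0,65529,0,6,10,10)
  step pc=12: add  $5, $2, $4  regs=(0,65529,0,6,10,10)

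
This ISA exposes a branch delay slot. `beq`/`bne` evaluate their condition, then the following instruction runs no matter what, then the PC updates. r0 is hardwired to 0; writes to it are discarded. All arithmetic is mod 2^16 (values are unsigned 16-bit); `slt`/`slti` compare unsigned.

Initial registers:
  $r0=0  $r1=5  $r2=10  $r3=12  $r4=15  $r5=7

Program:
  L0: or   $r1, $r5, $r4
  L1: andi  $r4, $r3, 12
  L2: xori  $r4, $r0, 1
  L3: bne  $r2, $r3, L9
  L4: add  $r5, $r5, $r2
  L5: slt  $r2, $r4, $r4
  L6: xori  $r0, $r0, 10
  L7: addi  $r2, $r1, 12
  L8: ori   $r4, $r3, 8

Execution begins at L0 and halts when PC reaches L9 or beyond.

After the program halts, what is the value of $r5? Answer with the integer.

#0 or   $r1, $r5, $r4 ; 0/15/10/12/15/7
#1 andi  $r4, $r3, 12 ; 0/15/10/12/12/7
#2 xori  $r4, $r0, 1 ; 0/15/10/12/1/7
#3 bne  $r2, $r3, L9 ; 0/15/10/12/1/7 ; →target
#4 add  $r5, $r5, $r2 ; 0/15/10/12/1/17

17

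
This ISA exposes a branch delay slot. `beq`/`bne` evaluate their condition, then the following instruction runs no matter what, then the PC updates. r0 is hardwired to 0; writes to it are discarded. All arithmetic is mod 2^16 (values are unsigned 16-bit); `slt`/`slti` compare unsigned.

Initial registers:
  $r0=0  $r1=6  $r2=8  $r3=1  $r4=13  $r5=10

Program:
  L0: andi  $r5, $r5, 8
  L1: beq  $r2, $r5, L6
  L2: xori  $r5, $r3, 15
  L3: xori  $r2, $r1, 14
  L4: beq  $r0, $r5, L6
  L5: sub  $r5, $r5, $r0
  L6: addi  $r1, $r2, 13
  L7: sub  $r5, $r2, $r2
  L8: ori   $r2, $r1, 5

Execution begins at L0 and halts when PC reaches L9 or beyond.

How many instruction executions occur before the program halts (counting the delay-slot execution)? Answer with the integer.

  step pc=0: andi  $r5, $r5, 8  regs=(0,6,8,1,13,8)
  step pc=1: beq  $r2, $r5, L6  cond=T  regs=(0,6,8,1,13,8)
  step pc=2: xori  $r5, $r3, 15  regs=(0,6,8,1,13,14)
  step pc=6: addi  $r1, $r2, 13  regs=(0,21,8,1,13,14)
  step pc=7: sub  $r5, $r2, $r2  regs=(0,21,8,1,13,0)
  step pc=8: ori   $r2, $r1, 5  regs=(0,21,21,1,13,0)

6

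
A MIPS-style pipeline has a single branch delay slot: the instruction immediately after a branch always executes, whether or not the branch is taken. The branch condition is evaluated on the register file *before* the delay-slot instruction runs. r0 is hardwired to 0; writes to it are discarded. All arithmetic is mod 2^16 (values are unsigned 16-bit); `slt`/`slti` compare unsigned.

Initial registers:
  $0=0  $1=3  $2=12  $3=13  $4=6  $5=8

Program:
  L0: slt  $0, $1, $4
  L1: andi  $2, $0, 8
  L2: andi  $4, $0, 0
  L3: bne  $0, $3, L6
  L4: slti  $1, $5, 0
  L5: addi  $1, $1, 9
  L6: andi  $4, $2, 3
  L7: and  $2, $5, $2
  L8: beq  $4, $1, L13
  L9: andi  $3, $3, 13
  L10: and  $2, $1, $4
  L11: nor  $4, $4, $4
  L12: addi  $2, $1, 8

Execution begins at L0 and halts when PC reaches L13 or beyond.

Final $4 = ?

0

  step pc=0: slt  $0, $1, $4  regs=(0,3,12,13,6,8)
  step pc=1: andi  $2, $0, 8  regs=(0,3,0,13,6,8)
  step pc=2: andi  $4, $0, 0  regs=(0,3,0,13,0,8)
  step pc=3: bne  $0, $3, L6  cond=T  regs=(0,3,0,13,0,8)
  step pc=4: slti  $1, $5, 0  regs=(0,0,0,13,0,8)
  step pc=6: andi  $4, $2, 3  regs=(0,0,0,13,0,8)
  step pc=7: and  $2, $5, $2  regs=(0,0,0,13,0,8)
  step pc=8: beq  $4, $1, L13  cond=T  regs=(0,0,0,13,0,8)
  step pc=9: andi  $3, $3, 13  regs=(0,0,0,13,0,8)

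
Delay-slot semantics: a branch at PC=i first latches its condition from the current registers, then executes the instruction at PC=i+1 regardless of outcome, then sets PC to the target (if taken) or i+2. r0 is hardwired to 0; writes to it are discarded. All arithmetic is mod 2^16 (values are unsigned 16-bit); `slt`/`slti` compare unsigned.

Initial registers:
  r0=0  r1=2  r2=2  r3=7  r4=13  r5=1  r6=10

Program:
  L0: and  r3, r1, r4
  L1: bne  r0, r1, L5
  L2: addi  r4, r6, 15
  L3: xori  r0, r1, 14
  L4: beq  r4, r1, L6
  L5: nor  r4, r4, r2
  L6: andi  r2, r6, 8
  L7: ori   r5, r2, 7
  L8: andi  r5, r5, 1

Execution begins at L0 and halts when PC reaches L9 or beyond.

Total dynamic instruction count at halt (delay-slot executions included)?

PC=0  and  r3, r1, r4        | r0=0 r1=2 r2=2 r3=0 r4=13 r5=1 r6=10
PC=1  bne  r0, r1, L5        | r0=0 r1=2 r2=2 r3=0 r4=13 r5=1 r6=10  [TAKEN]
PC=2  addi  r4, r6, 15       | r0=0 r1=2 r2=2 r3=0 r4=25 r5=1 r6=10
PC=5  nor  r4, r4, r2        | r0=0 r1=2 r2=2 r3=0 r4=65508 r5=1 r6=10
PC=6  andi  r2, r6, 8        | r0=0 r1=2 r2=8 r3=0 r4=65508 r5=1 r6=10
PC=7  ori   r5, r2, 7        | r0=0 r1=2 r2=8 r3=0 r4=65508 r5=15 r6=10
PC=8  andi  r5, r5, 1        | r0=0 r1=2 r2=8 r3=0 r4=65508 r5=1 r6=10

7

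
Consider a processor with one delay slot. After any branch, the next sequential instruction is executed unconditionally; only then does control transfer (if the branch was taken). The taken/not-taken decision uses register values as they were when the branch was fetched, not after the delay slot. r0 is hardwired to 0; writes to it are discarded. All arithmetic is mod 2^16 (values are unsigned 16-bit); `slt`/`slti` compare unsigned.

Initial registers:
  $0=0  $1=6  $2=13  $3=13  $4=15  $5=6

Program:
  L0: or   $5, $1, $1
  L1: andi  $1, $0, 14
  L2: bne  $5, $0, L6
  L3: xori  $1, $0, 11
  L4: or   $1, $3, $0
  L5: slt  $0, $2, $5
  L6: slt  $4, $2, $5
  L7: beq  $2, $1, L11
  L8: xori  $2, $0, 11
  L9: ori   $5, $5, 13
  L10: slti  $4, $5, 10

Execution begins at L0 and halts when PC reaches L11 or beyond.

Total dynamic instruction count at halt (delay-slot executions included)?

9

  step pc=0: or   $5, $1, $1  regs=(0,6,13,13,15,6)
  step pc=1: andi  $1, $0, 14  regs=(0,0,13,13,15,6)
  step pc=2: bne  $5, $0, L6  cond=T  regs=(0,0,13,13,15,6)
  step pc=3: xori  $1, $0, 11  regs=(0,11,13,13,15,6)
  step pc=6: slt  $4, $2, $5  regs=(0,11,13,13,0,6)
  step pc=7: beq  $2, $1, L11  cond=F  regs=(0,11,13,13,0,6)
  step pc=8: xori  $2, $0, 11  regs=(0,11,11,13,0,6)
  step pc=9: ori   $5, $5, 13  regs=(0,11,11,13,0,15)
  step pc=10: slti  $4, $5, 10  regs=(0,11,11,13,0,15)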